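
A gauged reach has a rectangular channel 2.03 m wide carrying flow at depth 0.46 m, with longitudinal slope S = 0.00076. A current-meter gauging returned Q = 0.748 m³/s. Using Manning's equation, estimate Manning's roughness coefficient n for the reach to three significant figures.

A = b·y = 2.03 × 0.46 = 0.9338 m²
P = b + 2y = 2.03 + 2×0.46 = 2.950 m
R = A/P = 0.9338/2.950 = 0.3165 m
n = (1/Q)·A·R^(2/3)·S^(1/2) = (1/0.748) × 0.9338 × 0.4645 × 0.02757 = 0.01599

0.0160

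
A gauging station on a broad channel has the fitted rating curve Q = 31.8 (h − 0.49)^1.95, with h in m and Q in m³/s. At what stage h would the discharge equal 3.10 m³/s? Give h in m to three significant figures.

h − h₀ = (Q/C)^(1/b) = (3.10/31.8)^(1/1.95) = 0.3030 m
h = 0.49 + 0.3030 = 0.7930 m

0.793 m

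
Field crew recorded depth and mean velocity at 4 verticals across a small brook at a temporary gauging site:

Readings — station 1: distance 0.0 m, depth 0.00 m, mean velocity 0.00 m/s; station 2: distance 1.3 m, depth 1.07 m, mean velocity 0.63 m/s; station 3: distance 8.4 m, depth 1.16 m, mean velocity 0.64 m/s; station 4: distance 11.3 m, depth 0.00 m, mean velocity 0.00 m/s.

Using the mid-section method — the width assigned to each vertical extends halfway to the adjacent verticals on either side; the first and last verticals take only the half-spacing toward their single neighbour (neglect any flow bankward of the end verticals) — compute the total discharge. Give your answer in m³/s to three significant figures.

6.54 m³/s

w_2 = (8.4 − 0.0)/2 = 4.2 m; q_2 = 0.63 × 1.07 × 4.2 = 2.831 m³/s
w_3 = (11.3 − 1.3)/2 = 5 m; q_3 = 0.64 × 1.16 × 5 = 3.712 m³/s
Stations 1, 4 contribute zero (depth or velocity is 0).
Q = Σ qᵢ = 6.543 m³/s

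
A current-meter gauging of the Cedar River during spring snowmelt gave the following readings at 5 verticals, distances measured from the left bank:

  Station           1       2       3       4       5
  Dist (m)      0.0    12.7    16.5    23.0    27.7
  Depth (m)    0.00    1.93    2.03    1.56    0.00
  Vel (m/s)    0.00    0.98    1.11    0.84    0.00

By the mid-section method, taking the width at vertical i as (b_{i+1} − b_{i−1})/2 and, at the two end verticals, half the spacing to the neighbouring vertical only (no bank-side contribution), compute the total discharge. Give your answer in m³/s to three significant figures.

w_2 = (16.5 − 0.0)/2 = 8.25 m; q_2 = 0.98 × 1.93 × 8.25 = 15.60 m³/s
w_3 = (23.0 − 12.7)/2 = 5.15 m; q_3 = 1.11 × 2.03 × 5.15 = 11.60 m³/s
w_4 = (27.7 − 16.5)/2 = 5.6 m; q_4 = 0.84 × 1.56 × 5.6 = 7.338 m³/s
Stations 1, 5 contribute zero (depth or velocity is 0).
Q = Σ qᵢ = 34.55 m³/s

34.5 m³/s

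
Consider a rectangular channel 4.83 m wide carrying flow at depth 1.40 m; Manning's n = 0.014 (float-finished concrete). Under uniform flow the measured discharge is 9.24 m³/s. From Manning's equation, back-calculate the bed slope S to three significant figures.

0.000430

A = b·y = 4.83 × 1.40 = 6.762 m²
P = b + 2y = 4.83 + 2×1.40 = 7.630 m
R = A/P = 6.762/7.630 = 0.8862 m
S = (Q·n / (1·A·R^(2/3)))² = (9.24×0.014 / (1×6.762×0.9226))² = 0.0004299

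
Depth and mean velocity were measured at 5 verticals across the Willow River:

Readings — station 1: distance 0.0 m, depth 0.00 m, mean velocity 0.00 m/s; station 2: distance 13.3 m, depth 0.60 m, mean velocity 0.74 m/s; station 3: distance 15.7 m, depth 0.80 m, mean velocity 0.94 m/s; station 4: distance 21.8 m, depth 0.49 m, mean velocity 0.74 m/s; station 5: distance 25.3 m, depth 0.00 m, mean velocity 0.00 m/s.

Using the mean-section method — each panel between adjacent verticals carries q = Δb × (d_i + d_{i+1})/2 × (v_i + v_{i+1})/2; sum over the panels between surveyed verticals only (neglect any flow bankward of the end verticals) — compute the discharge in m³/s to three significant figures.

Panel 1-2: Δb = 13.3 m, d̄ = (0.00+0.60)/2 = 0.3, v̄ = (0.00+0.74)/2 = 0.37 → q = 13.3×0.3×0.37 = 1.476 m³/s
Panel 2-3: Δb = 2.4 m, d̄ = (0.60+0.80)/2 = 0.7, v̄ = (0.74+0.94)/2 = 0.84 → q = 2.4×0.7×0.84 = 1.411 m³/s
Panel 3-4: Δb = 6.1 m, d̄ = (0.80+0.49)/2 = 0.645, v̄ = (0.94+0.74)/2 = 0.84 → q = 6.1×0.645×0.84 = 3.305 m³/s
Panel 4-5: Δb = 3.5 m, d̄ = (0.49+0.00)/2 = 0.245, v̄ = (0.74+0.00)/2 = 0.37 → q = 3.5×0.245×0.37 = 0.3173 m³/s
Q = Σ q = 6.510 m³/s

6.51 m³/s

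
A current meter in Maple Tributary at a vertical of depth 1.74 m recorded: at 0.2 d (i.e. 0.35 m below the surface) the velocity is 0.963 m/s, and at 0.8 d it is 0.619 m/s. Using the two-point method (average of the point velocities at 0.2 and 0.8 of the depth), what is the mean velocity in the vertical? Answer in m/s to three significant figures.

0.791 m/s

v̄ = (0.963 + 0.619) / 2 = 0.7910 m/s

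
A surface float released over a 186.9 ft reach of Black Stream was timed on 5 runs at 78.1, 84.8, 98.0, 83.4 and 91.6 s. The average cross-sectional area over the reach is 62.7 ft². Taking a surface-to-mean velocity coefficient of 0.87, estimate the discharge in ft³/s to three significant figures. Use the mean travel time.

117 ft³/s

t̄ = (78.1 + 84.8 + 98.0 + 83.4 + 91.6) / 5 = 87.18 s
v_surface = L / t̄ = 186.9 / 87.18 = 2.144 ft/s
v_mean = 0.87 × 2.144 = 1.865 ft/s
Q = A × v_mean = 62.7 × 1.865 = 116.9 ft³/s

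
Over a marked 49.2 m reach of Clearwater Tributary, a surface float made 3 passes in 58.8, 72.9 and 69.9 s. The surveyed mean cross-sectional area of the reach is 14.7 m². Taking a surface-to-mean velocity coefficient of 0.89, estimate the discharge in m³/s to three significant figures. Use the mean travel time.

t̄ = (58.8 + 72.9 + 69.9) / 3 = 67.2 s
v_surface = L / t̄ = 49.2 / 67.2 = 0.7321 m/s
v_mean = 0.89 × 0.7321 = 0.6516 m/s
Q = A × v_mean = 14.7 × 0.6516 = 9.579 m³/s

9.58 m³/s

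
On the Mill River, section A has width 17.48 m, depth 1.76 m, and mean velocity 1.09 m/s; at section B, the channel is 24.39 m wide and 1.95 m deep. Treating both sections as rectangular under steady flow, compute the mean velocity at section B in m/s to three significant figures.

0.705 m/s

Q = A₁V₁ = (17.48×1.76) × 1.09 = 33.53 m³/s
A₂ = 24.39 × 1.95 = 47.56 m²
V₂ = Q/A₂ = 33.53/47.56 = 0.7051 m/s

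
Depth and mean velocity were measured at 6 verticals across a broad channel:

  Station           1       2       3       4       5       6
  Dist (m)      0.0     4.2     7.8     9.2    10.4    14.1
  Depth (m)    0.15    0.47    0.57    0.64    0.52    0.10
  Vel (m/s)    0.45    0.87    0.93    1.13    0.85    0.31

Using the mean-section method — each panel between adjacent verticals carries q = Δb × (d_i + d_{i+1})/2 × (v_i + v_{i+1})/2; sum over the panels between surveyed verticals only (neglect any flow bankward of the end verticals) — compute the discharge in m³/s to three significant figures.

Panel 1-2: Δb = 4.2 m, d̄ = (0.15+0.47)/2 = 0.31, v̄ = (0.45+0.87)/2 = 0.66 → q = 4.2×0.31×0.66 = 0.8593 m³/s
Panel 2-3: Δb = 3.6 m, d̄ = (0.47+0.57)/2 = 0.52, v̄ = (0.87+0.93)/2 = 0.9 → q = 3.6×0.52×0.9 = 1.685 m³/s
Panel 3-4: Δb = 1.4 m, d̄ = (0.57+0.64)/2 = 0.605, v̄ = (0.93+1.13)/2 = 1.03 → q = 1.4×0.605×1.03 = 0.8724 m³/s
Panel 4-5: Δb = 1.2 m, d̄ = (0.64+0.52)/2 = 0.58, v̄ = (1.13+0.85)/2 = 0.99 → q = 1.2×0.58×0.99 = 0.6890 m³/s
Panel 5-6: Δb = 3.7 m, d̄ = (0.52+0.10)/2 = 0.31, v̄ = (0.85+0.31)/2 = 0.58 → q = 3.7×0.31×0.58 = 0.6653 m³/s
Q = Σ q = 4.771 m³/s

4.77 m³/s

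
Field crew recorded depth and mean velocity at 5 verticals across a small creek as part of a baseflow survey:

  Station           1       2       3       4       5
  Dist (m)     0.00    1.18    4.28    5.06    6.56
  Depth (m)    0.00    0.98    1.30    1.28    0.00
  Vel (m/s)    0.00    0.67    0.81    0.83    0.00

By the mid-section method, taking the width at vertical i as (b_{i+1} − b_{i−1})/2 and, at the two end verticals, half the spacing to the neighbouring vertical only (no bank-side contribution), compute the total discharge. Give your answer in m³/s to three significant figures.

4.66 m³/s

w_2 = (4.28 − 0.00)/2 = 2.14 m; q_2 = 0.67 × 0.98 × 2.14 = 1.405 m³/s
w_3 = (5.06 − 1.18)/2 = 1.94 m; q_3 = 0.81 × 1.30 × 1.94 = 2.043 m³/s
w_4 = (6.56 − 4.28)/2 = 1.14 m; q_4 = 0.83 × 1.28 × 1.14 = 1.211 m³/s
Stations 1, 5 contribute zero (depth or velocity is 0).
Q = Σ qᵢ = 4.659 m³/s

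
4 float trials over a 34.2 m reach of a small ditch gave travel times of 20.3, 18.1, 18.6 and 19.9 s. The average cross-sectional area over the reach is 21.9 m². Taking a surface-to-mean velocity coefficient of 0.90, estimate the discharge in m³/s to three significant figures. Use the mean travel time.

t̄ = (20.3 + 18.1 + 18.6 + 19.9) / 4 = 19.225 s
v_surface = L / t̄ = 34.2 / 19.225 = 1.779 m/s
v_mean = 0.90 × 1.779 = 1.601 m/s
Q = A × v_mean = 21.9 × 1.601 = 35.06 m³/s

35.1 m³/s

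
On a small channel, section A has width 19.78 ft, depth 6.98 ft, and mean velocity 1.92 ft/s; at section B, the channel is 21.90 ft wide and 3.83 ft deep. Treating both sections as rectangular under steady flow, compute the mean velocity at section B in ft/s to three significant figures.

Q = A₁V₁ = (19.78×6.98) × 1.92 = 265.1 ft³/s
A₂ = 21.90 × 3.83 = 83.88 ft²
V₂ = Q/A₂ = 265.1/83.88 = 3.160 ft/s

3.16 ft/s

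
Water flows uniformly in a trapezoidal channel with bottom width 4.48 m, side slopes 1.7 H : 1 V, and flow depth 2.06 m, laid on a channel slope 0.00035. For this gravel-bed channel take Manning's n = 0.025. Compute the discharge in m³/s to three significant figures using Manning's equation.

14.7 m³/s

A = (b + z·y)·y = (4.48 + 1.7×2.06)×2.06 = 16.44 m²
P = b + 2y√(1+z²) = 4.48 + 2×2.06×√(1+1.7²) = 12.61 m
R = A/P = 16.44/12.61 = 1.304 m
Q = (1/n)·A·R^(2/3)·S^(1/2) = (1/0.025) × 16.44 × 1.304^(2/3) × 0.00035^(1/2) = 14.69 m³/s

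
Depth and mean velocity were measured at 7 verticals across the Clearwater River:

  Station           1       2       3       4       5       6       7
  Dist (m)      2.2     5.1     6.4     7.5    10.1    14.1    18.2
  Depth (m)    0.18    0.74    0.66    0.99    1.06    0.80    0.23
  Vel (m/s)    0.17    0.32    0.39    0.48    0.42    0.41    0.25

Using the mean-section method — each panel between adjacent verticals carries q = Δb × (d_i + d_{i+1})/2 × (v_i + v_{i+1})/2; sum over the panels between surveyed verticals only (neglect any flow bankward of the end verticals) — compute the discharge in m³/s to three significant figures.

Panel 1-2: Δb = 2.9 m, d̄ = (0.18+0.74)/2 = 0.46, v̄ = (0.17+0.32)/2 = 0.245 → q = 2.9×0.46×0.245 = 0.3268 m³/s
Panel 2-3: Δb = 1.3 m, d̄ = (0.74+0.66)/2 = 0.7, v̄ = (0.32+0.39)/2 = 0.355 → q = 1.3×0.7×0.355 = 0.3231 m³/s
Panel 3-4: Δb = 1.1 m, d̄ = (0.66+0.99)/2 = 0.825, v̄ = (0.39+0.48)/2 = 0.435 → q = 1.1×0.825×0.435 = 0.3948 m³/s
Panel 4-5: Δb = 2.6 m, d̄ = (0.99+1.06)/2 = 1.025, v̄ = (0.48+0.42)/2 = 0.45 → q = 2.6×1.025×0.45 = 1.199 m³/s
Panel 5-6: Δb = 4 m, d̄ = (1.06+0.80)/2 = 0.93, v̄ = (0.42+0.41)/2 = 0.415 → q = 4×0.93×0.415 = 1.544 m³/s
Panel 6-7: Δb = 4.1 m, d̄ = (0.80+0.23)/2 = 0.515, v̄ = (0.41+0.25)/2 = 0.33 → q = 4.1×0.515×0.33 = 0.6968 m³/s
Q = Σ q = 4.484 m³/s

4.48 m³/s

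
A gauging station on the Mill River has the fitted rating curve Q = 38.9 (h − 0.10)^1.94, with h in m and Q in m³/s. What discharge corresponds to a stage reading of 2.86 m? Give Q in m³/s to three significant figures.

Q = 38.9 × (2.86 − 0.10)^1.94 = 38.9 × 2.76^1.94 = 278.8 m³/s

279 m³/s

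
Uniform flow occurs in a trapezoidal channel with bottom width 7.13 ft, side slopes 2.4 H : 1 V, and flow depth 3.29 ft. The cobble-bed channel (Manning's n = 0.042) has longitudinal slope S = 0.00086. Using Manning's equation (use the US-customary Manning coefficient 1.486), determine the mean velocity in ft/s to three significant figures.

A = (b + z·y)·y = (7.13 + 2.4×3.29)×3.29 = 49.44 ft²
P = b + 2y√(1+z²) = 7.13 + 2×3.29×√(1+2.4²) = 24.24 ft
R = A/P = 49.44/24.24 = 2.040 ft
Q = (1.486/n)·A·R^(2/3)·S^(1/2) = (1.486/0.042) × 49.44 × 2.040^(2/3) × 0.00086^(1/2) = 82.49 ft³/s
V = Q/A = 82.49/49.44 = 1.669 ft/s

1.67 ft/s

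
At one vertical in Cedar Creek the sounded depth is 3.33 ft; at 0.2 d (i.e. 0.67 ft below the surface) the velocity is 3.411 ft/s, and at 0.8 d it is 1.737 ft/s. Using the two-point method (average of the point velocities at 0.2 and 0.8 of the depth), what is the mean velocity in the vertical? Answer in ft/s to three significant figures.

v̄ = (3.411 + 1.737) / 2 = 2.574 ft/s

2.57 ft/s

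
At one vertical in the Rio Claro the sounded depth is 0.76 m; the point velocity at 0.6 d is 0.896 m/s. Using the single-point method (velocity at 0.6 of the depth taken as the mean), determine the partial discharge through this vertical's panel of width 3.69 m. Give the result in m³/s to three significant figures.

2.51 m³/s

v̄ = v₀.₆ = 0.896 m/s
q = v̄ × d × w = 0.8960 × 0.76 × 3.69 = 2.513 m³/s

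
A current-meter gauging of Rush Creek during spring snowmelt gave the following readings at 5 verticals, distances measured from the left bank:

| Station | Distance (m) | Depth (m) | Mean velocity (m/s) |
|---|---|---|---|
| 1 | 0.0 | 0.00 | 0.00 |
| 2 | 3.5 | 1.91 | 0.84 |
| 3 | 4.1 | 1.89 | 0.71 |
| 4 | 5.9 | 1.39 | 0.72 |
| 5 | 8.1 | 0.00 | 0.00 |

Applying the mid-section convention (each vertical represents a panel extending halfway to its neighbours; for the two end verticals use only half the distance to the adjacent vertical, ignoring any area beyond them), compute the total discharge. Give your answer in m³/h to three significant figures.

24800 m³/h

w_2 = (4.1 − 0.0)/2 = 2.05 m; q_2 = 0.84 × 1.91 × 2.05 = 3.289 m³/s
w_3 = (5.9 − 3.5)/2 = 1.2 m; q_3 = 0.71 × 1.89 × 1.2 = 1.610 m³/s
w_4 = (8.1 − 4.1)/2 = 2 m; q_4 = 0.72 × 1.39 × 2 = 2.002 m³/s
Stations 1, 5 contribute zero (depth or velocity is 0).
Q = Σ qᵢ = 6.901 m³/s
= 6.901 × 3600 = 24840 m³/h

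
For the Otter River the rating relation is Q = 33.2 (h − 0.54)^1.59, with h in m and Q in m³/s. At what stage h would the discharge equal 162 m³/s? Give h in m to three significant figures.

h − h₀ = (Q/C)^(1/b) = (162/33.2)^(1/1.59) = 2.710 m
h = 0.54 + 2.710 = 3.250 m

3.25 m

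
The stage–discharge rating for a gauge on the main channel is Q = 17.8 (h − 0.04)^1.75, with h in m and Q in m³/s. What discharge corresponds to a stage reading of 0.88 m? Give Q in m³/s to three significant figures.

Q = 17.8 × (0.88 − 0.04)^1.75 = 17.8 × 0.84^1.75 = 13.12 m³/s

13.1 m³/s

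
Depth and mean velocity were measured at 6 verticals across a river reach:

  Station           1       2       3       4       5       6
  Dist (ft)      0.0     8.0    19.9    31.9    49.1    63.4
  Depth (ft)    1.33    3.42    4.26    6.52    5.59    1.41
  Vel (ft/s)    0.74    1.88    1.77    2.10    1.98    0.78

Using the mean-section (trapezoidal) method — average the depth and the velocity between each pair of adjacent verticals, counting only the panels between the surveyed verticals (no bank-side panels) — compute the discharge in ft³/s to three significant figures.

Panel 1-2: Δb = 8 ft, d̄ = (1.33+3.42)/2 = 2.375, v̄ = (0.74+1.88)/2 = 1.31 → q = 8×2.375×1.31 = 24.89 ft³/s
Panel 2-3: Δb = 11.9 ft, d̄ = (3.42+4.26)/2 = 3.84, v̄ = (1.88+1.77)/2 = 1.825 → q = 11.9×3.84×1.825 = 83.40 ft³/s
Panel 3-4: Δb = 12 ft, d̄ = (4.26+6.52)/2 = 5.39, v̄ = (1.77+2.10)/2 = 1.935 → q = 12×5.39×1.935 = 125.2 ft³/s
Panel 4-5: Δb = 17.2 ft, d̄ = (6.52+5.59)/2 = 6.055, v̄ = (2.10+1.98)/2 = 2.04 → q = 17.2×6.055×2.04 = 212.5 ft³/s
Panel 5-6: Δb = 14.3 ft, d̄ = (5.59+1.41)/2 = 3.5, v̄ = (1.98+0.78)/2 = 1.38 → q = 14.3×3.5×1.38 = 69.07 ft³/s
Q = Σ q = 515.0 ft³/s

515 ft³/s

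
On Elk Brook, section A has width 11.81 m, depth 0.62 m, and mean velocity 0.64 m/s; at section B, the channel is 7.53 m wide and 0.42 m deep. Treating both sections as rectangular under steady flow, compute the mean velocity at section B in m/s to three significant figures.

Q = A₁V₁ = (11.81×0.62) × 0.64 = 4.686 m³/s
A₂ = 7.53 × 0.42 = 3.163 m²
V₂ = Q/A₂ = 4.686/3.163 = 1.482 m/s

1.48 m/s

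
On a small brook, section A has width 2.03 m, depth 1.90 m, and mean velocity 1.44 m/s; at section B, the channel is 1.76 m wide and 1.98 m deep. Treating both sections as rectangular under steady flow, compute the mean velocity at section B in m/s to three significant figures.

1.59 m/s

Q = A₁V₁ = (2.03×1.90) × 1.44 = 5.554 m³/s
A₂ = 1.76 × 1.98 = 3.485 m²
V₂ = Q/A₂ = 5.554/3.485 = 1.594 m/s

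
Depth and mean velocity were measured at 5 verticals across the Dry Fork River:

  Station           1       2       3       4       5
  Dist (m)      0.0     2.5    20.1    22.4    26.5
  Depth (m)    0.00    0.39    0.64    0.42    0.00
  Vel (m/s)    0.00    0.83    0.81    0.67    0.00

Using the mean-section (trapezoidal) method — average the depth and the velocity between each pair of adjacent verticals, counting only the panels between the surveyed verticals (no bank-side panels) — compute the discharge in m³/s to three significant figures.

8.83 m³/s

Panel 1-2: Δb = 2.5 m, d̄ = (0.00+0.39)/2 = 0.195, v̄ = (0.00+0.83)/2 = 0.415 → q = 2.5×0.195×0.415 = 0.2023 m³/s
Panel 2-3: Δb = 17.6 m, d̄ = (0.39+0.64)/2 = 0.515, v̄ = (0.83+0.81)/2 = 0.82 → q = 17.6×0.515×0.82 = 7.432 m³/s
Panel 3-4: Δb = 2.3 m, d̄ = (0.64+0.42)/2 = 0.53, v̄ = (0.81+0.67)/2 = 0.74 → q = 2.3×0.53×0.74 = 0.9021 m³/s
Panel 4-5: Δb = 4.1 m, d̄ = (0.42+0.00)/2 = 0.21, v̄ = (0.67+0.00)/2 = 0.335 → q = 4.1×0.21×0.335 = 0.2884 m³/s
Q = Σ q = 8.825 m³/s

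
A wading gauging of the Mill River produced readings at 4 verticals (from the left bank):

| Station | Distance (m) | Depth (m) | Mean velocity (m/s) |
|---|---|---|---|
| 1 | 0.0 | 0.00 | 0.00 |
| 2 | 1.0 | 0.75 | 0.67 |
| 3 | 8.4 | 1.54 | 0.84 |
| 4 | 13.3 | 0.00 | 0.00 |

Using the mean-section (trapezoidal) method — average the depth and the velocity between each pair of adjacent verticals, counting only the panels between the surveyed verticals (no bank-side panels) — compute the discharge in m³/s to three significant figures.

8.11 m³/s

Panel 1-2: Δb = 1 m, d̄ = (0.00+0.75)/2 = 0.375, v̄ = (0.00+0.67)/2 = 0.335 → q = 1×0.375×0.335 = 0.1256 m³/s
Panel 2-3: Δb = 7.4 m, d̄ = (0.75+1.54)/2 = 1.145, v̄ = (0.67+0.84)/2 = 0.755 → q = 7.4×1.145×0.755 = 6.397 m³/s
Panel 3-4: Δb = 4.9 m, d̄ = (1.54+0.00)/2 = 0.77, v̄ = (0.84+0.00)/2 = 0.42 → q = 4.9×0.77×0.42 = 1.585 m³/s
Q = Σ q = 8.107 m³/s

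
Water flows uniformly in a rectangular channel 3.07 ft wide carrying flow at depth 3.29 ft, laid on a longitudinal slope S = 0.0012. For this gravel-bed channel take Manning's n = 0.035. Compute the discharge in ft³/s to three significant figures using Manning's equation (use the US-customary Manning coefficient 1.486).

15.3 ft³/s

A = b·y = 3.07 × 3.29 = 10.10 ft²
P = b + 2y = 3.07 + 2×3.29 = 9.650 ft
R = A/P = 10.10/9.650 = 1.047 ft
Q = (1.486/n)·A·R^(2/3)·S^(1/2) = (1.486/0.035) × 10.10 × 1.047^(2/3) × 0.0012^(1/2) = 15.31 ft³/s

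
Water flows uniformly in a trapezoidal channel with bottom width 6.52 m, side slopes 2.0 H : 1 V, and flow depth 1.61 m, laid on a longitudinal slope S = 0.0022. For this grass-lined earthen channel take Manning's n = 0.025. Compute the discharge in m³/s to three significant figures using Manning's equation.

A = (b + z·y)·y = (6.52 + 2.0×1.61)×1.61 = 15.68 m²
P = b + 2y√(1+z²) = 6.52 + 2×1.61×√(1+2.0²) = 13.72 m
R = A/P = 15.68/13.72 = 1.143 m
Q = (1/n)·A·R^(2/3)·S^(1/2) = (1/0.025) × 15.68 × 1.143^(2/3) × 0.0022^(1/2) = 32.16 m³/s

32.2 m³/s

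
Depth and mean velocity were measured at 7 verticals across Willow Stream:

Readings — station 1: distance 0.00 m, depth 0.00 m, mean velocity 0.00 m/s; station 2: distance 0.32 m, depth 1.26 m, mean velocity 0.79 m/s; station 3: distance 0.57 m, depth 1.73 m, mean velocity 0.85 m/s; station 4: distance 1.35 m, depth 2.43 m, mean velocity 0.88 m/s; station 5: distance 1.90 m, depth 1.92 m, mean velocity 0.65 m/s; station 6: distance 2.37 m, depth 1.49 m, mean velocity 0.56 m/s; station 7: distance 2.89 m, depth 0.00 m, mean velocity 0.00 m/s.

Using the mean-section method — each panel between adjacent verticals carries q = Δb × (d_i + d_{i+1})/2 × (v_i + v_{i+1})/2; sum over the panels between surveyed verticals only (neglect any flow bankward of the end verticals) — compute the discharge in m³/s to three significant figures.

Panel 1-2: Δb = 0.32 m, d̄ = (0.00+1.26)/2 = 0.63, v̄ = (0.00+0.79)/2 = 0.395 → q = 0.32×0.63×0.395 = 0.07963 m³/s
Panel 2-3: Δb = 0.25 m, d̄ = (1.26+1.73)/2 = 1.495, v̄ = (0.79+0.85)/2 = 0.82 → q = 0.25×1.495×0.82 = 0.3065 m³/s
Panel 3-4: Δb = 0.78 m, d̄ = (1.73+2.43)/2 = 2.08, v̄ = (0.85+0.88)/2 = 0.865 → q = 0.78×2.08×0.865 = 1.403 m³/s
Panel 4-5: Δb = 0.55 m, d̄ = (2.43+1.92)/2 = 2.175, v̄ = (0.88+0.65)/2 = 0.765 → q = 0.55×2.175×0.765 = 0.9151 m³/s
Panel 5-6: Δb = 0.47 m, d̄ = (1.92+1.49)/2 = 1.705, v̄ = (0.65+0.56)/2 = 0.605 → q = 0.47×1.705×0.605 = 0.4848 m³/s
Panel 6-7: Δb = 0.52 m, d̄ = (1.49+0.00)/2 = 0.745, v̄ = (0.56+0.00)/2 = 0.28 → q = 0.52×0.745×0.28 = 0.1085 m³/s
Q = Σ q = 3.298 m³/s

3.30 m³/s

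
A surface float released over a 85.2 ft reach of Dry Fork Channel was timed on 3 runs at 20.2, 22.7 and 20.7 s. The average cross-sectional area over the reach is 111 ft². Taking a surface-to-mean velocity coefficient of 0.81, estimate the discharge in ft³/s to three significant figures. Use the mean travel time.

361 ft³/s

t̄ = (20.2 + 22.7 + 20.7) / 3 = 21.2 s
v_surface = L / t̄ = 85.2 / 21.2 = 4.019 ft/s
v_mean = 0.81 × 4.019 = 3.255 ft/s
Q = A × v_mean = 111 × 3.255 = 361.3 ft³/s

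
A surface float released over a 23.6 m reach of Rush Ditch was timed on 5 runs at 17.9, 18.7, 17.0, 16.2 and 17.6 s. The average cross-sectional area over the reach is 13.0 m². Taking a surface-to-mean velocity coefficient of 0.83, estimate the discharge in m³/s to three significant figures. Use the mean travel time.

t̄ = (17.9 + 18.7 + 17.0 + 16.2 + 17.6) / 5 = 17.48 s
v_surface = L / t̄ = 23.6 / 17.48 = 1.350 m/s
v_mean = 0.83 × 1.350 = 1.121 m/s
Q = A × v_mean = 13.0 × 1.121 = 14.57 m³/s

14.6 m³/s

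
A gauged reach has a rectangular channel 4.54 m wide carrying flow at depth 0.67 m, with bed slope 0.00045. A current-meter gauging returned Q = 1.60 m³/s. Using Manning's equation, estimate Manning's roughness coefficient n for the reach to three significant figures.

A = b·y = 4.54 × 0.67 = 3.042 m²
P = b + 2y = 4.54 + 2×0.67 = 5.880 m
R = A/P = 3.042/5.880 = 0.5173 m
n = (1/Q)·A·R^(2/3)·S^(1/2) = (1/1.60) × 3.042 × 0.6444 × 0.02121 = 0.02599

0.0260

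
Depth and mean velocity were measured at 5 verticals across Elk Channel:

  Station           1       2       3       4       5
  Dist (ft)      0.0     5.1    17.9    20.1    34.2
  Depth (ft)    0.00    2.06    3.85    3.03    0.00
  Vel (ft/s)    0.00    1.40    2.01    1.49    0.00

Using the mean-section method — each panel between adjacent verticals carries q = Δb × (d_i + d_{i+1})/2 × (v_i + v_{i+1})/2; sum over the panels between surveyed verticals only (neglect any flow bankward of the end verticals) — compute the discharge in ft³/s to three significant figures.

Panel 1-2: Δb = 5.1 ft, d̄ = (0.00+2.06)/2 = 1.03, v̄ = (0.00+1.40)/2 = 0.7 → q = 5.1×1.03×0.7 = 3.677 ft³/s
Panel 2-3: Δb = 12.8 ft, d̄ = (2.06+3.85)/2 = 2.955, v̄ = (1.40+2.01)/2 = 1.705 → q = 12.8×2.955×1.705 = 64.49 ft³/s
Panel 3-4: Δb = 2.2 ft, d̄ = (3.85+3.03)/2 = 3.44, v̄ = (2.01+1.49)/2 = 1.75 → q = 2.2×3.44×1.75 = 13.24 ft³/s
Panel 4-5: Δb = 14.1 ft, d̄ = (3.03+0.00)/2 = 1.515, v̄ = (1.49+0.00)/2 = 0.745 → q = 14.1×1.515×0.745 = 15.91 ft³/s
Q = Σ q = 97.33 ft³/s

97.3 ft³/s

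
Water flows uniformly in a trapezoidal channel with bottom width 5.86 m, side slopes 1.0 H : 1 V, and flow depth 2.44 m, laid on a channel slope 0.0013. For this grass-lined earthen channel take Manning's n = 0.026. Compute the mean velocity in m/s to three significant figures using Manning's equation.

1.89 m/s

A = (b + z·y)·y = (5.86 + 1.0×2.44)×2.44 = 20.25 m²
P = b + 2y√(1+z²) = 5.86 + 2×2.44×√(1+1.0²) = 12.76 m
R = A/P = 20.25/12.76 = 1.587 m
Q = (1/n)·A·R^(2/3)·S^(1/2) = (1/0.026) × 20.25 × 1.587^(2/3) × 0.0013^(1/2) = 38.21 m³/s
V = Q/A = 38.21/20.25 = 1.887 m/s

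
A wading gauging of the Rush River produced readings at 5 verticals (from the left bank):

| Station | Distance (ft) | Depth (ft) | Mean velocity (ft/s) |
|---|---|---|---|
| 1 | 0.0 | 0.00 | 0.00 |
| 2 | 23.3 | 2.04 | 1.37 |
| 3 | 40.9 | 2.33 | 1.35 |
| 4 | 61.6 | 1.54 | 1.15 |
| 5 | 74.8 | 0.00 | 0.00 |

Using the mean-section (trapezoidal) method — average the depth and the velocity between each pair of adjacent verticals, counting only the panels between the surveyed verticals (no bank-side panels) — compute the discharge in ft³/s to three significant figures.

Panel 1-2: Δb = 23.3 ft, d̄ = (0.00+2.04)/2 = 1.02, v̄ = (0.00+1.37)/2 = 0.685 → q = 23.3×1.02×0.685 = 16.28 ft³/s
Panel 2-3: Δb = 17.6 ft, d̄ = (2.04+2.33)/2 = 2.185, v̄ = (1.37+1.35)/2 = 1.36 → q = 17.6×2.185×1.36 = 52.30 ft³/s
Panel 3-4: Δb = 20.7 ft, d̄ = (2.33+1.54)/2 = 1.935, v̄ = (1.35+1.15)/2 = 1.25 → q = 20.7×1.935×1.25 = 50.07 ft³/s
Panel 4-5: Δb = 13.2 ft, d̄ = (1.54+0.00)/2 = 0.77, v̄ = (1.15+0.00)/2 = 0.575 → q = 13.2×0.77×0.575 = 5.844 ft³/s
Q = Σ q = 124.5 ft³/s

124 ft³/s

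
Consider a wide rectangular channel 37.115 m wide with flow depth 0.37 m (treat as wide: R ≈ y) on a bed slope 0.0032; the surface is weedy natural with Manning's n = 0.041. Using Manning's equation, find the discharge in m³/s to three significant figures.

A = b·y = 37.115 × 0.37 = 13.73 m²
Wide channel: R ≈ y = 0.37 m
Q = (1/n)·A·R^(2/3)·S^(1/2) = (1/0.041) × 13.73 × 0.3700^(2/3) × 0.0032^(1/2) = 9.765 m³/s

9.77 m³/s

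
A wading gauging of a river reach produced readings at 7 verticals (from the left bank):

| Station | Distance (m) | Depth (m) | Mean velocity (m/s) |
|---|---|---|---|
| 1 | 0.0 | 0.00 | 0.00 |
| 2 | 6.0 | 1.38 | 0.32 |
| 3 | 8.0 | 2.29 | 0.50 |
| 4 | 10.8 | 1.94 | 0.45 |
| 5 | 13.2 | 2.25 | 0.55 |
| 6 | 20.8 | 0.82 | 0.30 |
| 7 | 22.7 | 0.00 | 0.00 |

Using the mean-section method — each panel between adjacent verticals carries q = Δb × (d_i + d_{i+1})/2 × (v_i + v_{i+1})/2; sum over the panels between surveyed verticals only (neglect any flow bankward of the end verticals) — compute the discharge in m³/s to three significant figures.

Panel 1-2: Δb = 6 m, d̄ = (0.00+1.38)/2 = 0.69, v̄ = (0.00+0.32)/2 = 0.16 → q = 6×0.69×0.16 = 0.6624 m³/s
Panel 2-3: Δb = 2 m, d̄ = (1.38+2.29)/2 = 1.835, v̄ = (0.32+0.50)/2 = 0.41 → q = 2×1.835×0.41 = 1.505 m³/s
Panel 3-4: Δb = 2.8 m, d̄ = (2.29+1.94)/2 = 2.115, v̄ = (0.50+0.45)/2 = 0.475 → q = 2.8×2.115×0.475 = 2.813 m³/s
Panel 4-5: Δb = 2.4 m, d̄ = (1.94+2.25)/2 = 2.095, v̄ = (0.45+0.55)/2 = 0.5 → q = 2.4×2.095×0.5 = 2.514 m³/s
Panel 5-6: Δb = 7.6 m, d̄ = (2.25+0.82)/2 = 1.535, v̄ = (0.55+0.30)/2 = 0.425 → q = 7.6×1.535×0.425 = 4.958 m³/s
Panel 6-7: Δb = 1.9 m, d̄ = (0.82+0.00)/2 = 0.41, v̄ = (0.30+0.00)/2 = 0.15 → q = 1.9×0.41×0.15 = 0.1169 m³/s
Q = Σ q = 12.57 m³/s

12.6 m³/s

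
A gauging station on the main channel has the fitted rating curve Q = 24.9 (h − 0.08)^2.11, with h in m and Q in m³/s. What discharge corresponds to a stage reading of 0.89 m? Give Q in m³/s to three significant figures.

Q = 24.9 × (0.89 − 0.08)^2.11 = 24.9 × 0.81^2.11 = 15.96 m³/s

16.0 m³/s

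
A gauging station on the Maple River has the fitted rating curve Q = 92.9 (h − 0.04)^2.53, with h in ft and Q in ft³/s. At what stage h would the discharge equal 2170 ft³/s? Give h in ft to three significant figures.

3.51 ft

h − h₀ = (Q/C)^(1/b) = (2170/92.9)^(1/2.53) = 3.474 ft
h = 0.04 + 3.474 = 3.514 ft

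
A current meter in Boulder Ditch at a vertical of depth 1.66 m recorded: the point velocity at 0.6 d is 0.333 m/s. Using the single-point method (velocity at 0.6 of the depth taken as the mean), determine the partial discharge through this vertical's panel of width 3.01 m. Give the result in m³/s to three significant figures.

1.66 m³/s

v̄ = v₀.₆ = 0.333 m/s
q = v̄ × d × w = 0.3330 × 1.66 × 3.01 = 1.664 m³/s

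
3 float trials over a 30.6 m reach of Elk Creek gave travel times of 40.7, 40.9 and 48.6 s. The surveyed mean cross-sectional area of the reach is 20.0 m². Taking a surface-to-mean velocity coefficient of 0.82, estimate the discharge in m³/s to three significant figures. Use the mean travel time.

t̄ = (40.7 + 40.9 + 48.6) / 3 = 43.4 s
v_surface = L / t̄ = 30.6 / 43.4 = 0.7051 m/s
v_mean = 0.82 × 0.7051 = 0.5782 m/s
Q = A × v_mean = 20.0 × 0.5782 = 11.56 m³/s

11.6 m³/s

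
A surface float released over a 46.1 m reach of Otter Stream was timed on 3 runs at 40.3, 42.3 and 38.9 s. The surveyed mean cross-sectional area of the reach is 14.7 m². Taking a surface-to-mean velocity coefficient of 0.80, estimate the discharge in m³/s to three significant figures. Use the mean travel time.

t̄ = (40.3 + 42.3 + 38.9) / 3 = 40.5 s
v_surface = L / t̄ = 46.1 / 40.5 = 1.138 m/s
v_mean = 0.80 × 1.138 = 0.9106 m/s
Q = A × v_mean = 14.7 × 0.9106 = 13.39 m³/s

13.4 m³/s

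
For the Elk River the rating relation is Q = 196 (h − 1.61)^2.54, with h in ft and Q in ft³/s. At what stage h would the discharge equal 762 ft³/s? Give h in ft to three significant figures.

3.32 ft

h − h₀ = (Q/C)^(1/b) = (762/196)^(1/2.54) = 1.707 ft
h = 1.61 + 1.707 = 3.317 ft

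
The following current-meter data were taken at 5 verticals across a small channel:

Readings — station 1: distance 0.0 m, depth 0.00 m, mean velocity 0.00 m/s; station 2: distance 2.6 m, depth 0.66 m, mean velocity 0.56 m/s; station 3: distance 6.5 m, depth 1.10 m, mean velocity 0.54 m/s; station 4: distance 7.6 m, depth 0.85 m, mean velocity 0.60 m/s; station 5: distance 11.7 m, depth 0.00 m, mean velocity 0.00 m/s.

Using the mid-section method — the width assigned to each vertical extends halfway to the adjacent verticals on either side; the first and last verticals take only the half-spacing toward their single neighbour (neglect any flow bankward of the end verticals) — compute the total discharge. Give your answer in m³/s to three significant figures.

w_2 = (6.5 − 0.0)/2 = 3.25 m; q_2 = 0.56 × 0.66 × 3.25 = 1.201 m³/s
w_3 = (7.6 − 2.6)/2 = 2.5 m; q_3 = 0.54 × 1.10 × 2.5 = 1.485 m³/s
w_4 = (11.7 − 6.5)/2 = 2.6 m; q_4 = 0.60 × 0.85 × 2.6 = 1.326 m³/s
Stations 1, 5 contribute zero (depth or velocity is 0).
Q = Σ qᵢ = 4.012 m³/s

4.01 m³/s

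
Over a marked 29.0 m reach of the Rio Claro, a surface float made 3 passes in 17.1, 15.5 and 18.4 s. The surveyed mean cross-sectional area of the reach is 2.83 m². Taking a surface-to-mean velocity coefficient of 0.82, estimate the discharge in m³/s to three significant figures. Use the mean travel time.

3.96 m³/s

t̄ = (17.1 + 15.5 + 18.4) / 3 = 17 s
v_surface = L / t̄ = 29.0 / 17 = 1.706 m/s
v_mean = 0.82 × 1.706 = 1.399 m/s
Q = A × v_mean = 2.83 × 1.399 = 3.959 m³/s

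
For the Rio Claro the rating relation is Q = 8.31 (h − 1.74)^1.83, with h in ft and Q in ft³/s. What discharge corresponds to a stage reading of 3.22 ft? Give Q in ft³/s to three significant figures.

17.0 ft³/s

Q = 8.31 × (3.22 − 1.74)^1.83 = 8.31 × 1.48^1.83 = 17.03 ft³/s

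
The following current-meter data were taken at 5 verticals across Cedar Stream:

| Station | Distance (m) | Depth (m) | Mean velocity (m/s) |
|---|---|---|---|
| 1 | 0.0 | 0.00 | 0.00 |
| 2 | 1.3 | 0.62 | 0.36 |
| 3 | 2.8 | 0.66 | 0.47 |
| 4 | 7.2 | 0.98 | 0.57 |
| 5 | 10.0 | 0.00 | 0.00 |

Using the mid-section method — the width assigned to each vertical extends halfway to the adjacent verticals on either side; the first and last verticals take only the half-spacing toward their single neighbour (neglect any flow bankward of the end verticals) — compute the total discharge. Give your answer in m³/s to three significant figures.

3.24 m³/s

w_2 = (2.8 − 0.0)/2 = 1.4 m; q_2 = 0.36 × 0.62 × 1.4 = 0.3125 m³/s
w_3 = (7.2 − 1.3)/2 = 2.95 m; q_3 = 0.47 × 0.66 × 2.95 = 0.9151 m³/s
w_4 = (10.0 − 2.8)/2 = 3.6 m; q_4 = 0.57 × 0.98 × 3.6 = 2.011 m³/s
Stations 1, 5 contribute zero (depth or velocity is 0).
Q = Σ qᵢ = 3.239 m³/s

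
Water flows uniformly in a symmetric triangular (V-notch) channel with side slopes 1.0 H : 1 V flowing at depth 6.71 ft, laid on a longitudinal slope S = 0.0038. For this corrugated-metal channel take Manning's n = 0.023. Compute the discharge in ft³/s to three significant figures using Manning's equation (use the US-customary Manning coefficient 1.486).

319 ft³/s

A = z·y² = 1.0×6.71² = 45.02 ft²
P = 2y√(1+z²) = 2×6.71×√(1+1.0²) = 18.98 ft
R = A/P = 45.02/18.98 = 2.372 ft
Q = (1.486/n)·A·R^(2/3)·S^(1/2) = (1.486/0.023) × 45.02 × 2.372^(2/3) × 0.0038^(1/2) = 319.0 ft³/s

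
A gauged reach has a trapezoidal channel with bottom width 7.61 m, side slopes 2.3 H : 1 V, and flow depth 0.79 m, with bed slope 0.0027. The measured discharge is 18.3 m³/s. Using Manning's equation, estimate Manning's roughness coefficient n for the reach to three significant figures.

0.0158

A = (b + z·y)·y = (7.61 + 2.3×0.79)×0.79 = 7.447 m²
P = b + 2y√(1+z²) = 7.61 + 2×0.79×√(1+2.3²) = 11.57 m
R = A/P = 7.447/11.57 = 0.6435 m
n = (1/Q)·A·R^(2/3)·S^(1/2) = (1/18.3) × 7.447 × 0.7454 × 0.05196 = 0.01576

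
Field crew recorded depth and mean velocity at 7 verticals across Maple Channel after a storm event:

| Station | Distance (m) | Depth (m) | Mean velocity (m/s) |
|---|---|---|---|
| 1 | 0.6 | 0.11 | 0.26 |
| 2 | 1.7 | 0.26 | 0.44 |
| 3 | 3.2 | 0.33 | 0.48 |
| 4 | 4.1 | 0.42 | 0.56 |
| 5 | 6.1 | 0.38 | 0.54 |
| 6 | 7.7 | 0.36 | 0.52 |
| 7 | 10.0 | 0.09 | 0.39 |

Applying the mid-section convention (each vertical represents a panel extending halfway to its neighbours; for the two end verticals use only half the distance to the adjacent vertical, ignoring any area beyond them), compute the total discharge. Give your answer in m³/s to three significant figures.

w_1 = (1.7 − 0.6)/2 = 0.55 m; q_1 = 0.26 × 0.11 × 0.55 = 0.01573 m³/s
w_2 = (3.2 − 0.6)/2 = 1.3 m; q_2 = 0.44 × 0.26 × 1.3 = 0.1487 m³/s
w_3 = (4.1 − 1.7)/2 = 1.2 m; q_3 = 0.48 × 0.33 × 1.2 = 0.1901 m³/s
w_4 = (6.1 − 3.2)/2 = 1.45 m; q_4 = 0.56 × 0.42 × 1.45 = 0.3410 m³/s
w_5 = (7.7 − 4.1)/2 = 1.8 m; q_5 = 0.54 × 0.38 × 1.8 = 0.3694 m³/s
w_6 = (10.0 − 6.1)/2 = 1.95 m; q_6 = 0.52 × 0.36 × 1.95 = 0.3650 m³/s
w_7 = (10.0 − 7.7)/2 = 1.15 m; q_7 = 0.39 × 0.09 × 1.15 = 0.04037 m³/s
Q = Σ qᵢ = 1.470 m³/s

1.47 m³/s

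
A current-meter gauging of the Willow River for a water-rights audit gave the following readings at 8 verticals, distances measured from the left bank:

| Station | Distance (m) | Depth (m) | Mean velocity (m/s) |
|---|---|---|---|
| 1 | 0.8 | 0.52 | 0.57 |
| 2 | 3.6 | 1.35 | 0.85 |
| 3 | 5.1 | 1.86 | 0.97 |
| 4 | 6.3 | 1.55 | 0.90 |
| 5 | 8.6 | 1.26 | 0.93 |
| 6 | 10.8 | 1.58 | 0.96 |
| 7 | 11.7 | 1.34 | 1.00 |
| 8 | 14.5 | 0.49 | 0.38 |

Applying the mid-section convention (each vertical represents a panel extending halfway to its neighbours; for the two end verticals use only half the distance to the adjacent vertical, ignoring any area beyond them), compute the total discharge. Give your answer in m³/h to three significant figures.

w_1 = (3.6 − 0.8)/2 = 1.4 m; q_1 = 0.57 × 0.52 × 1.4 = 0.4150 m³/s
w_2 = (5.1 − 0.8)/2 = 2.15 m; q_2 = 0.85 × 1.35 × 2.15 = 2.467 m³/s
w_3 = (6.3 − 3.6)/2 = 1.35 m; q_3 = 0.97 × 1.86 × 1.35 = 2.436 m³/s
w_4 = (8.6 − 5.1)/2 = 1.75 m; q_4 = 0.90 × 1.55 × 1.75 = 2.441 m³/s
w_5 = (10.8 − 6.3)/2 = 2.25 m; q_5 = 0.93 × 1.26 × 2.25 = 2.637 m³/s
w_6 = (11.7 − 8.6)/2 = 1.55 m; q_6 = 0.96 × 1.58 × 1.55 = 2.351 m³/s
w_7 = (14.5 − 10.8)/2 = 1.85 m; q_7 = 1.00 × 1.34 × 1.85 = 2.479 m³/s
w_8 = (14.5 − 11.7)/2 = 1.4 m; q_8 = 0.38 × 0.49 × 1.4 = 0.2607 m³/s
Q = Σ qᵢ = 15.49 m³/s
= 15.49 × 3600 = 55750 m³/h

55800 m³/h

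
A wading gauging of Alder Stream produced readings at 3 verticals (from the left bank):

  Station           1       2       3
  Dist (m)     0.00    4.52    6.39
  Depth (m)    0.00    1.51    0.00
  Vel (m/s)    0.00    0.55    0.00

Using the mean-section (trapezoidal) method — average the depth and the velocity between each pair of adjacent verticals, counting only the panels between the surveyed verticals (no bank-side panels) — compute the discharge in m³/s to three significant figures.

Panel 1-2: Δb = 4.52 m, d̄ = (0.00+1.51)/2 = 0.755, v̄ = (0.00+0.55)/2 = 0.275 → q = 4.52×0.755×0.275 = 0.9385 m³/s
Panel 2-3: Δb = 1.87 m, d̄ = (1.51+0.00)/2 = 0.755, v̄ = (0.55+0.00)/2 = 0.275 → q = 1.87×0.755×0.275 = 0.3883 m³/s
Q = Σ q = 1.327 m³/s

1.33 m³/s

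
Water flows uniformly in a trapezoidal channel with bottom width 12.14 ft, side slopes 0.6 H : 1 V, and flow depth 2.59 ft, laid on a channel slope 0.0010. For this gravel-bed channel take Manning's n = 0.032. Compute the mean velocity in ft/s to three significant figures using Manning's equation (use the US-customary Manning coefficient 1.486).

A = (b + z·y)·y = (12.14 + 0.6×2.59)×2.59 = 35.47 ft²
P = b + 2y√(1+z²) = 12.14 + 2×2.59×√(1+0.6²) = 18.18 ft
R = A/P = 35.47/18.18 = 1.951 ft
Q = (1.486/n)·A·R^(2/3)·S^(1/2) = (1.486/0.032) × 35.47 × 1.951^(2/3) × 0.0010^(1/2) = 81.32 ft³/s
V = Q/A = 81.32/35.47 = 2.293 ft/s

2.29 ft/s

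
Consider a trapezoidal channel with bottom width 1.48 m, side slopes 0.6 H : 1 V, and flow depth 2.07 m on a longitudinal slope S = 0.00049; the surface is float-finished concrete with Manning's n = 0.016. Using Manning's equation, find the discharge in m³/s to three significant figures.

7.23 m³/s

A = (b + z·y)·y = (1.48 + 0.6×2.07)×2.07 = 5.635 m²
P = b + 2y√(1+z²) = 1.48 + 2×2.07×√(1+0.6²) = 6.308 m
R = A/P = 5.635/6.308 = 0.8932 m
Q = (1/n)·A·R^(2/3)·S^(1/2) = (1/0.016) × 5.635 × 0.8932^(2/3) × 0.00049^(1/2) = 7.230 m³/s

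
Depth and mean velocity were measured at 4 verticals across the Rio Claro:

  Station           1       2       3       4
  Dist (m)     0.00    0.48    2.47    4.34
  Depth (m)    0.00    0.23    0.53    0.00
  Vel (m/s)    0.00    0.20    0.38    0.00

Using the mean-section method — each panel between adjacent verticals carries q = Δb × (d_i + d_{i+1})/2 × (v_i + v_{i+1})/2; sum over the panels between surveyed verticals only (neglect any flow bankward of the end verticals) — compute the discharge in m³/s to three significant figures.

0.319 m³/s

Panel 1-2: Δb = 0.48 m, d̄ = (0.00+0.23)/2 = 0.115, v̄ = (0.00+0.20)/2 = 0.1 → q = 0.48×0.115×0.1 = 0.005520 m³/s
Panel 2-3: Δb = 1.99 m, d̄ = (0.23+0.53)/2 = 0.38, v̄ = (0.20+0.38)/2 = 0.29 → q = 1.99×0.38×0.29 = 0.2193 m³/s
Panel 3-4: Δb = 1.87 m, d̄ = (0.53+0.00)/2 = 0.265, v̄ = (0.38+0.00)/2 = 0.19 → q = 1.87×0.265×0.19 = 0.09415 m³/s
Q = Σ q = 0.3190 m³/s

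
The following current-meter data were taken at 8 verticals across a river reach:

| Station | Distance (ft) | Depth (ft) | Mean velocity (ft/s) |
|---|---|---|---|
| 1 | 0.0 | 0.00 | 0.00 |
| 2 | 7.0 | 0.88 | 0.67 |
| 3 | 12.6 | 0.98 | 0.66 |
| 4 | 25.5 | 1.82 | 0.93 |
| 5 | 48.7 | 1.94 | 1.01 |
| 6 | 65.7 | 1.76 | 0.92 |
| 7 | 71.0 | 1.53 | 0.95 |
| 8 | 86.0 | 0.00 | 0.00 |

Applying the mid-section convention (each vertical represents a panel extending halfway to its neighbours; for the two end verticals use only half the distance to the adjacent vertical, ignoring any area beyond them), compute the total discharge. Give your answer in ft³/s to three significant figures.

w_2 = (12.6 − 0.0)/2 = 6.3 ft; q_2 = 0.67 × 0.88 × 6.3 = 3.714 ft³/s
w_3 = (25.5 − 7.0)/2 = 9.25 ft; q_3 = 0.66 × 0.98 × 9.25 = 5.983 ft³/s
w_4 = (48.7 − 12.6)/2 = 18.05 ft; q_4 = 0.93 × 1.82 × 18.05 = 30.55 ft³/s
w_5 = (65.7 − 25.5)/2 = 20.1 ft; q_5 = 1.01 × 1.94 × 20.1 = 39.38 ft³/s
w_6 = (71.0 − 48.7)/2 = 11.15 ft; q_6 = 0.92 × 1.76 × 11.15 = 18.05 ft³/s
w_7 = (86.0 − 65.7)/2 = 10.15 ft; q_7 = 0.95 × 1.53 × 10.15 = 14.75 ft³/s
Stations 1, 8 contribute zero (depth or velocity is 0).
Q = Σ qᵢ = 112.4 ft³/s

112 ft³/s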